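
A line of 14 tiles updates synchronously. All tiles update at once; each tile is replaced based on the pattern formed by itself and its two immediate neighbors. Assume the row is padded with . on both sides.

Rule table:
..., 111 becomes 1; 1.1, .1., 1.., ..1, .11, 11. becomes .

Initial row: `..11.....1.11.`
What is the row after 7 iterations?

111..1....1..1

1....111......
..11..1..11111
1.........111.
..1111111..1..
1..11111.....1
....111..111..
111..1....1..1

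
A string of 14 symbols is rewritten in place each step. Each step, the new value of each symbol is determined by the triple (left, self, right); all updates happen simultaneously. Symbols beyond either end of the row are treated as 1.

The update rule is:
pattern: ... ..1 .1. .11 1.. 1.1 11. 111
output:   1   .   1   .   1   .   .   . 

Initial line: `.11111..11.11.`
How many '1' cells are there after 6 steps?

13

step 1: ......1.......
step 2: 11111.1111111.
step 3: ..............
step 4: 1111111111111.
step 5: ..............  (repeats step 3; period 2)
step 6: 1111111111111.
count of 1: 13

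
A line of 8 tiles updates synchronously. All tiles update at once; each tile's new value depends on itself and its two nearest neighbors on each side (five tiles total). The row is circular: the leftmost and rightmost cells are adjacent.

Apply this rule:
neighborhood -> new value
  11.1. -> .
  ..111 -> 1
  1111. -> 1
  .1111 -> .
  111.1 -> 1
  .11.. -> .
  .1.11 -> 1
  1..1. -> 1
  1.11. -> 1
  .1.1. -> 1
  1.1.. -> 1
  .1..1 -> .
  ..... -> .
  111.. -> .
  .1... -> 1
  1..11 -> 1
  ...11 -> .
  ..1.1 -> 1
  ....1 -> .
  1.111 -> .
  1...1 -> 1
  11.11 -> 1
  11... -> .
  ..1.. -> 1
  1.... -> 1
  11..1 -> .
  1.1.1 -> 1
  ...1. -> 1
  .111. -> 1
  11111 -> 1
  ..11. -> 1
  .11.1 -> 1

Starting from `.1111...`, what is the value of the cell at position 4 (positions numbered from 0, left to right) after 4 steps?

1

.1.1..1.
1111.11.
..111111
.11.111.
position 4 holds 1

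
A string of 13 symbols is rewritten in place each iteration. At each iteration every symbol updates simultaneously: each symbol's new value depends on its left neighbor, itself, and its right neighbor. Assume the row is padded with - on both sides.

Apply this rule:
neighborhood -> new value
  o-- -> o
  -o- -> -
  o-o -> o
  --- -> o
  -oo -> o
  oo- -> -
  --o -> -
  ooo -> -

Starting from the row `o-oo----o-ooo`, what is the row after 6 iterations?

iteration 1: -oo-ooo--oo--
iteration 2: -o-oo--o-o-oo
iteration 3: --oo-o--o-oo-
iteration 4: o-o-o-o--oo-o
iteration 5: -o-o-o-o-o-o-
iteration 6: --o-o-o-o-o-o

--o-o-o-o-o-o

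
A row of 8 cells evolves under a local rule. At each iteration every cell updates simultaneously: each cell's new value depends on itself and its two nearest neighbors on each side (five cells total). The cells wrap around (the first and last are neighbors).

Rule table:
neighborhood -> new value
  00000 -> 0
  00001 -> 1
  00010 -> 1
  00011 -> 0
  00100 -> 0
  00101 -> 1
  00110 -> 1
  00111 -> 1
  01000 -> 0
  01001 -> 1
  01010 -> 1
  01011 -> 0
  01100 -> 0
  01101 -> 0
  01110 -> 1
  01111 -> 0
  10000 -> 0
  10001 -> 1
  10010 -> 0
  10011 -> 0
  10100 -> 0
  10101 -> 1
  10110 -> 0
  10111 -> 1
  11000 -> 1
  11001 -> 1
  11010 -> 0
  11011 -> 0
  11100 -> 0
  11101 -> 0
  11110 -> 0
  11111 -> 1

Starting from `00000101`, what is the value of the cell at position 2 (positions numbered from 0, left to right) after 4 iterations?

00011110
01010001
11100111
10010101
position 2 holds 0

0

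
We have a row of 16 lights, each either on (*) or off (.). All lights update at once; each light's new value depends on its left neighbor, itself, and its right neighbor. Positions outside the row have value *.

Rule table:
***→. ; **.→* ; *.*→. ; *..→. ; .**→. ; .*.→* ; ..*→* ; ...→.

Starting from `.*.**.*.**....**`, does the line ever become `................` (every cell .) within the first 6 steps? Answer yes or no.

.*..*.*..*...*..
.*.**.*.**..**.*
.*..*.*..*.*.*..
.*.**.*.**.*.*.*
.*..*.*..*.*.*..  (repeats step 3; period 2)
step 6: .*.**.*.**.*.*.*
step 6 is .*.**.*.**.*.*.*, still not uniform .

no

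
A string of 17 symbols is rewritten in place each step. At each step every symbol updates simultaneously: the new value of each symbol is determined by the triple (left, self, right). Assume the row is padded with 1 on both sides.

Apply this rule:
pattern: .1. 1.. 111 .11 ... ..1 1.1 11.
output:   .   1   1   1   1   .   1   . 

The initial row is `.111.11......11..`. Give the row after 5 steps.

111.11.11111.1.1.
11.11.11111.1.1.1
1.11.11111.1.1.11
.11.11111.1.1.111
11.11111.1.1.1111

11.11111.1.1.1111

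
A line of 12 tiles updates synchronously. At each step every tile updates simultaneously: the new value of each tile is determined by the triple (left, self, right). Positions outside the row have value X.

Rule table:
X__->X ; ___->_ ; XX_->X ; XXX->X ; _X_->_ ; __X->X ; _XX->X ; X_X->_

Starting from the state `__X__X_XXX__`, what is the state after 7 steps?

XX_XXXXXXXXX

step 1: XX_XX__XXXXX
step 2: XX_XXXXXXXXX
step 3: XX_XXXXXXXXX  (fixed point — unchanged through step 7)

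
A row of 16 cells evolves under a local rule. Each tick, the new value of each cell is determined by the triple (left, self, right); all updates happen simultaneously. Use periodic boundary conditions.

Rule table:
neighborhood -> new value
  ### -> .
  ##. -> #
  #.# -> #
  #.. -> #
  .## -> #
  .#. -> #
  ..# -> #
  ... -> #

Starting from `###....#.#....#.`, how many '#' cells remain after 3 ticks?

tick 1: #.##############
tick 2: ###.............
tick 3: #.##############
count of #: 15

15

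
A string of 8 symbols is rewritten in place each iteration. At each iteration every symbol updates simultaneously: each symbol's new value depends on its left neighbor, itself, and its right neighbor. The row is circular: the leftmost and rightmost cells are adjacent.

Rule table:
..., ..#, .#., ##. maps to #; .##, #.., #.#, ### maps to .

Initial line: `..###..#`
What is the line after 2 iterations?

.#..#.##
.#.##..#

.#.##..#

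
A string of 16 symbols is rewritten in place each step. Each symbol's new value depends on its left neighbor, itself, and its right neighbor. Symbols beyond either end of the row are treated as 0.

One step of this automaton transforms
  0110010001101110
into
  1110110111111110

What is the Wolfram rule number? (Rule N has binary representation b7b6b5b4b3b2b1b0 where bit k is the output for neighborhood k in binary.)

position 13: 111 → 1  (bit 7 = 1)
position 2: 110 → 1  (bit 6 = 1)
position 11: 101 → 1  (bit 5 = 1)
position 3: 100 → 0  (bit 4 = 0)
position 1: 011 → 1  (bit 3 = 1)
position 5: 010 → 1  (bit 2 = 1)
position 0: 001 → 1  (bit 1 = 1)
position 7: 000 → 1  (bit 0 = 1)
bits b7..b0 = 11101111 = 239

239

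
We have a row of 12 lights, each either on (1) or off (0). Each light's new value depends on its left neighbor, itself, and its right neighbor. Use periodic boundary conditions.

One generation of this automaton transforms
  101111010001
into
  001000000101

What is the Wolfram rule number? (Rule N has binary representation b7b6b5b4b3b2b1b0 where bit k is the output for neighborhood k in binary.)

9

position 3: 111 → 0  (bit 7 = 0)
position 0: 110 → 0  (bit 6 = 0)
position 1: 101 → 0  (bit 5 = 0)
position 8: 100 → 0  (bit 4 = 0)
position 2: 011 → 1  (bit 3 = 1)
position 7: 010 → 0  (bit 2 = 0)
position 10: 001 → 0  (bit 1 = 0)
position 9: 000 → 1  (bit 0 = 1)
bits b7..b0 = 00001001 = 9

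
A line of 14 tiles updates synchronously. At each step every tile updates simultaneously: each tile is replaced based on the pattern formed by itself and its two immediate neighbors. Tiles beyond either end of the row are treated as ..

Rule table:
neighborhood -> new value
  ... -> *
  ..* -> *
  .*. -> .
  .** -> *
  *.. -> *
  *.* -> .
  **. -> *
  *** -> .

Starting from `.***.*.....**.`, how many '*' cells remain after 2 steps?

6

step 1: **.*..********
step 2: **..***......*
count of *: 6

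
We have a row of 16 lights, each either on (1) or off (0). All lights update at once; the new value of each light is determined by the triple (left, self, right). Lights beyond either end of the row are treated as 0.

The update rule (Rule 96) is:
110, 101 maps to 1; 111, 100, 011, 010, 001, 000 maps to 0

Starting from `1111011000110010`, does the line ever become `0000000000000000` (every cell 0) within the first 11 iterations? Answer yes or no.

yes

0001101000010000
0000110000000000
0000010000000000
0000000000000000
all cells are 0 at iteration 4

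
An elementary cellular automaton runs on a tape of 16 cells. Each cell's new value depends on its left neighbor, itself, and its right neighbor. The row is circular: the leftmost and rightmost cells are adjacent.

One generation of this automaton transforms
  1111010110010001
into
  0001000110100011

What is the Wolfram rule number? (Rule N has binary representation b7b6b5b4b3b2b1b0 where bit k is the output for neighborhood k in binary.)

position 0: 111 → 0  (bit 7 = 0)
position 3: 110 → 1  (bit 6 = 1)
position 4: 101 → 0  (bit 5 = 0)
position 9: 100 → 0  (bit 4 = 0)
position 7: 011 → 1  (bit 3 = 1)
position 5: 010 → 0  (bit 2 = 0)
position 10: 001 → 1  (bit 1 = 1)
position 13: 000 → 0  (bit 0 = 0)
bits b7..b0 = 01001010 = 74

74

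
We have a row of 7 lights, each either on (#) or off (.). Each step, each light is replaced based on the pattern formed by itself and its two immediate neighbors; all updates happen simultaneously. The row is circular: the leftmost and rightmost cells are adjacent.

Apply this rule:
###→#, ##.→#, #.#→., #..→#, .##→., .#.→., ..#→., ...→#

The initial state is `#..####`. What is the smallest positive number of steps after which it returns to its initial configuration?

7

##..###
###..##
####..#
#####..
.#####.
..#####
#..####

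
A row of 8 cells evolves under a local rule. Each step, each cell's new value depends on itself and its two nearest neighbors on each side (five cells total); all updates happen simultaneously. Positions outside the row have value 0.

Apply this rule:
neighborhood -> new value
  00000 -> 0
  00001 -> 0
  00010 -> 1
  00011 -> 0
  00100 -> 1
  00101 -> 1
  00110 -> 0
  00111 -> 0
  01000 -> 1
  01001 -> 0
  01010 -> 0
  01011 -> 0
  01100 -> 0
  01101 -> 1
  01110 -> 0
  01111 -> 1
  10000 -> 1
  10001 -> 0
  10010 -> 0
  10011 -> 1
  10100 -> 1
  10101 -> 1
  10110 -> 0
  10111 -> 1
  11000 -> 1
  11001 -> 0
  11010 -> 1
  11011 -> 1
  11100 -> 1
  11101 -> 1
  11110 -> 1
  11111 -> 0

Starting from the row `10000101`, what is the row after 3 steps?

step 1: 11101101
step 2: 00110111
step 3: 00011101

00011101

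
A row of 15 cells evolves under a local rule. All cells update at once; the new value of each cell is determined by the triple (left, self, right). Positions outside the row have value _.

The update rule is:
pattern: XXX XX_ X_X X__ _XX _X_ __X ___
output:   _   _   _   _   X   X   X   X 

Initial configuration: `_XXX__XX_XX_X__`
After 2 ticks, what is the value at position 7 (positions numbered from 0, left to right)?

_

XX___XX__X__X_X
X__XXX__XX_XX_X
position 7 holds _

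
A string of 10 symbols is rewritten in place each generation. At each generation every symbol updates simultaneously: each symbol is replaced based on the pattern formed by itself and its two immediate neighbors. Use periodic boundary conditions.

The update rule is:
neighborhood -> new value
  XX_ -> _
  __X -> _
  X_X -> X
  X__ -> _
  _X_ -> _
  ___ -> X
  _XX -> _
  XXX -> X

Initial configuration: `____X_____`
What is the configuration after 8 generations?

XXX___XXXX
XX__X__XXX
X_______XX
__XXXXX__X
___XXX____
XX__X__XXX  (repeats generation 2; period 4)
generation 8: __XXXXX__X

__XXXXX__X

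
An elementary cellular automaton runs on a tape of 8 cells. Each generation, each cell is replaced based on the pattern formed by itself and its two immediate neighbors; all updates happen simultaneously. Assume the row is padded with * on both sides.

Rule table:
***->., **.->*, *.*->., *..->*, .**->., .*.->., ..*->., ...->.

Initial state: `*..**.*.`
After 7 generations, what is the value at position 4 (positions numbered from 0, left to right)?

.

**..*...
.**..*..
..**..*.
*..**...
**..**..
.**..**.
..**..*.
position 4 holds .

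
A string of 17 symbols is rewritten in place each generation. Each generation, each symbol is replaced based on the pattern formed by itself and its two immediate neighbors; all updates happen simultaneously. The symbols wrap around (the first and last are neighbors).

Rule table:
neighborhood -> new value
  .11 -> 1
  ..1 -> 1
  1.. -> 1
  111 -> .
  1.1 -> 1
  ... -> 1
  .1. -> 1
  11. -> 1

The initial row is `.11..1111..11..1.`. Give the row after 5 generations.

111111..111111111

111111..111111111
.....1111........
111111..111111111  (repeats generation 1; period 2)
generation 5: 111111..111111111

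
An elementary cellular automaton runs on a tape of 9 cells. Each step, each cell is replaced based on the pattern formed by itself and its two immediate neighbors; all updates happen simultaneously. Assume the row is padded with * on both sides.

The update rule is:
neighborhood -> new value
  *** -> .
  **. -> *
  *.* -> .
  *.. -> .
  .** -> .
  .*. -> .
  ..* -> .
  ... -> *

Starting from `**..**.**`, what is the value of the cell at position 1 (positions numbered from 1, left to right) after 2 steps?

.*...*...
...*...*.
position 1 holds .

.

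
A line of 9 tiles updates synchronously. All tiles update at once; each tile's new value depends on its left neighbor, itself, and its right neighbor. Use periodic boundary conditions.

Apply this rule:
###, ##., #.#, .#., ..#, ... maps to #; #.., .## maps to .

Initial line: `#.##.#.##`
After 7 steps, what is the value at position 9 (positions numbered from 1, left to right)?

step 1: ##.####.#
step 2: ###.####.
step 3: .###.####
step 4: #.###.###
step 5: ##.###.##
step 6: ###.###.#
step 7: ####.###.
position 9 holds .

.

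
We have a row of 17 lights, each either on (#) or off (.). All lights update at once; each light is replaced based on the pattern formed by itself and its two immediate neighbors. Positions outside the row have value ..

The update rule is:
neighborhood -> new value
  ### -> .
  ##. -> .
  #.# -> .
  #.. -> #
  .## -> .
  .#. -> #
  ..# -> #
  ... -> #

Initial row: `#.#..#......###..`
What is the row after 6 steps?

............###..

#.##########...##
#...........###..
############...##
............###..
############...##  (repeats step 3; period 2)
step 6: ............###..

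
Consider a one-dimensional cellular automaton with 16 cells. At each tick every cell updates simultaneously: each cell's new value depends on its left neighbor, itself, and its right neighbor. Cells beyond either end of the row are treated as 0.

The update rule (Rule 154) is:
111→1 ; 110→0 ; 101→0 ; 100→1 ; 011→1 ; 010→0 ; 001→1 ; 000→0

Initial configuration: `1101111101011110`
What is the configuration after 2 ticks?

1001111000011101
0111110100111000

0111110100111000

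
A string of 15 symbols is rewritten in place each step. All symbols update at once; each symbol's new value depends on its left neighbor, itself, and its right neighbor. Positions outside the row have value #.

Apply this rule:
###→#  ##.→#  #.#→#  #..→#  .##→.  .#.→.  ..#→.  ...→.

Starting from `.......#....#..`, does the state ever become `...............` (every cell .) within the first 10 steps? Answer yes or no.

no

#.......#....#.
##.......#....#
###.......#....
####.......#...
#####.......#..
######.......#.
#######.......#
########.......
#########......
##########.....
step 10 is ##########....., still not uniform .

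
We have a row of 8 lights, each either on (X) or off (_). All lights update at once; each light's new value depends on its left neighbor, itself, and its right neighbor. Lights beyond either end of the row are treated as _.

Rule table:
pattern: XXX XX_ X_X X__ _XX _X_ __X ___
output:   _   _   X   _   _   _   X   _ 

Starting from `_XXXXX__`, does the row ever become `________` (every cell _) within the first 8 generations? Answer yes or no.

X_______
________
all cells are _ at generation 2

yes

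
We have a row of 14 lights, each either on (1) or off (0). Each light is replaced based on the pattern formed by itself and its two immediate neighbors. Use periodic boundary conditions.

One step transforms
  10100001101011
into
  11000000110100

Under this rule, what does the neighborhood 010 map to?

0

At position 2 the neighborhood is 010; the next row has 0 there.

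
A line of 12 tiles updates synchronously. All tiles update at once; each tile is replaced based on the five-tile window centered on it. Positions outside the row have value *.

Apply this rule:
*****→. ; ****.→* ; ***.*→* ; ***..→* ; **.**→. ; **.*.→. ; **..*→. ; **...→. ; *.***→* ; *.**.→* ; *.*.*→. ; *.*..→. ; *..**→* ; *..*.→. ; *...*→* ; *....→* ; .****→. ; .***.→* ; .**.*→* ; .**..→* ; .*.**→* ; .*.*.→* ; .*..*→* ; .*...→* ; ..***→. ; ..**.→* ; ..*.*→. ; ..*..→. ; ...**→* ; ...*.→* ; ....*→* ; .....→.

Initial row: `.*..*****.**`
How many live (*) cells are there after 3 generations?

..**...**.*.
.***.****..*
.***.*.**.*.
count of *: 7

7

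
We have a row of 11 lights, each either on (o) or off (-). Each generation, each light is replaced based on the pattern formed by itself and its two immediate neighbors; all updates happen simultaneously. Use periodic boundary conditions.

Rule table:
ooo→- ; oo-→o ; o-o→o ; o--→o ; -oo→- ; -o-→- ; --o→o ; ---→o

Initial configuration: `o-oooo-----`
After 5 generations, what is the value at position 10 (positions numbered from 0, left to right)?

-o---oooooo
o-ooo-----o
oo--oooooo-
-ooo-----oo
o--oooooo-o
position 10 holds o

o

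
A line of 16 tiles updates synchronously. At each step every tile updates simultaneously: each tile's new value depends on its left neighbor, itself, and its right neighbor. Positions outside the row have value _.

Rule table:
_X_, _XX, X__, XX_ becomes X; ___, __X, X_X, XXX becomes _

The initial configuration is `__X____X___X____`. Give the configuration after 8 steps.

__X_XX_X_X_X_X_X

step 1: __XX___XX__XX___
step 2: __XXX__XXX_XXX__
step 3: __X_XX_X_X_X_XX_
step 4: __X_XX_X_X_X_XXX
step 5: __X_XX_X_X_X_X_X
step 6: __X_XX_X_X_X_X_X  (fixed point — unchanged through step 8)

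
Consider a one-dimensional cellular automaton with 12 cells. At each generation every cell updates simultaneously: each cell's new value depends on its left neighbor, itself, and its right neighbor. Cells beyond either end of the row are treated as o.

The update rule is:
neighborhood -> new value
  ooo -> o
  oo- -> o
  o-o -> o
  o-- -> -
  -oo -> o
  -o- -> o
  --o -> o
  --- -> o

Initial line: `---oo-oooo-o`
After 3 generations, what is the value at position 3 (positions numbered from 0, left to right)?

o

-ooooooooooo
oooooooooooo
oooooooooooo
position 3 holds o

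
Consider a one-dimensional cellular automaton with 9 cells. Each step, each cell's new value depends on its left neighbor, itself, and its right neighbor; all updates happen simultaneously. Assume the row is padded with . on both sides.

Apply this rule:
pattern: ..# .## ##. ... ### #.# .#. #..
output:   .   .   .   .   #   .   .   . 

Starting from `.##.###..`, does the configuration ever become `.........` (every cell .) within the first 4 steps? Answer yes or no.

.....#...
.........
all cells are . at step 2

yes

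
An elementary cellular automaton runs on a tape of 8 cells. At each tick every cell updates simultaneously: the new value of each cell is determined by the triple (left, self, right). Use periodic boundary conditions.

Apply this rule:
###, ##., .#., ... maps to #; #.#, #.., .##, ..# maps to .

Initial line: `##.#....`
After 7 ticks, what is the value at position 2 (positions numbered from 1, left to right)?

tick 1: .#.#.##.
tick 2: .#.#..#.
tick 3: .#.#..#.  (fixed point — unchanged through tick 7)
position 2 holds #

#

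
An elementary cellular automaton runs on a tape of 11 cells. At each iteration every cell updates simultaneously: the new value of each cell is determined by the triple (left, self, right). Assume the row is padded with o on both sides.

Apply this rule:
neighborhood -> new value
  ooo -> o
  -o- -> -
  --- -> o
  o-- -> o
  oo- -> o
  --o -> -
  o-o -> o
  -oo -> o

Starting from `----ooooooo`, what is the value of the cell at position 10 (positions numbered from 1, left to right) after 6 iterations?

ooo-ooooooo
ooooooooooo
ooooooooooo  (fixed point — unchanged through iteration 6)
position 10 holds o

o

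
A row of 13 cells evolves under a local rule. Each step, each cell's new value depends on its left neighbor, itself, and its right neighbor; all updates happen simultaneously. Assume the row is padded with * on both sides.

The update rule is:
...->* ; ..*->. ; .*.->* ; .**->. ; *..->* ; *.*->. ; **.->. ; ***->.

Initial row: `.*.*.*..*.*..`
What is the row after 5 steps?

.***********.

.*.*.**.*.**.
.*.*....*....
.*.****.****.
.*...........
.***********.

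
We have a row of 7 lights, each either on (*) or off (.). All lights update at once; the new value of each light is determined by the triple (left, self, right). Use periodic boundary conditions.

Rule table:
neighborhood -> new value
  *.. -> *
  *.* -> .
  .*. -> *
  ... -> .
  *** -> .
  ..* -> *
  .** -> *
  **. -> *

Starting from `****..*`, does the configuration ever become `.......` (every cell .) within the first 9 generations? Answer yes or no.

no

...****
*.**..*
*.*****
*.*....
*.**..*  (repeats generation 2; period 3)
generation 9: *.*****
generation 9 is *.*****, still not uniform .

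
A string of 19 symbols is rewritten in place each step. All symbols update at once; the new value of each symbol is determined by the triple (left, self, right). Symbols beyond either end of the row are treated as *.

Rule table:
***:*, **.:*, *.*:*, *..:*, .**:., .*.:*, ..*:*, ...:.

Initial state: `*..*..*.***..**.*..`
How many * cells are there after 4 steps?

17

********.****.*****
*********.****.****
**********.****.***
***********.****.**
count of *: 17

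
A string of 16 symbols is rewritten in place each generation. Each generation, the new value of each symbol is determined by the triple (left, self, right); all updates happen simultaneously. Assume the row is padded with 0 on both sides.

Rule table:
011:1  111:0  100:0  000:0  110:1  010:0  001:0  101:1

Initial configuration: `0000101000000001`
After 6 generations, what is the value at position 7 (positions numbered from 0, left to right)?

0

generation 1: 0000010000000000
generation 2: 0000000000000000
generation 3: 0000000000000000  (fixed point — unchanged through generation 6)
position 7 holds 0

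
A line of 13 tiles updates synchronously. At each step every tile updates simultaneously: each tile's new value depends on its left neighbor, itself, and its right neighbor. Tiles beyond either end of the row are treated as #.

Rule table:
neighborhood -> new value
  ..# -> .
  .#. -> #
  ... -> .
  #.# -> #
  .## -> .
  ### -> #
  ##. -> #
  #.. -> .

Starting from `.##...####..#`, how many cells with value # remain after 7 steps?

#.#....###...
###.....##...
###......#...
###......#...  (fixed point — unchanged through step 7)
count of #: 4

4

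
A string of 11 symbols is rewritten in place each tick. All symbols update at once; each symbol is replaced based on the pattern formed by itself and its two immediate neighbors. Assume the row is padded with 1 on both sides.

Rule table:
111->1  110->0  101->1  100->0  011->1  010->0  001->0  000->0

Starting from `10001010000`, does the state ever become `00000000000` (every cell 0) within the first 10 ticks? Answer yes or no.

yes

00000100000
00000000000
all cells are 0 at tick 2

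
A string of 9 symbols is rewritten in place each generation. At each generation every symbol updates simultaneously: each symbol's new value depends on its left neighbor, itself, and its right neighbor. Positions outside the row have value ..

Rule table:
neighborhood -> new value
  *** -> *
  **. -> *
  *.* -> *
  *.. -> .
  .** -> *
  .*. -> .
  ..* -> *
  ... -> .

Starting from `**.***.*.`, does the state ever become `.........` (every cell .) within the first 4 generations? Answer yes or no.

generation 1: *******..
generation 2: *******..  (fixed point — unchanged through generation 4)
generation 4 is *******.., still not uniform .

no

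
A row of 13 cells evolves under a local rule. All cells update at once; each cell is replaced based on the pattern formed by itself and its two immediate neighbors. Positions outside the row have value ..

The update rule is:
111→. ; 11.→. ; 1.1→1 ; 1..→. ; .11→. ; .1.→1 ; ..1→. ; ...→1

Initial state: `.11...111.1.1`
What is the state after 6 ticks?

11....111....

....1....1111
111.1.11.....
...111...1111
11.....1.....
...111.1.1111
11....111....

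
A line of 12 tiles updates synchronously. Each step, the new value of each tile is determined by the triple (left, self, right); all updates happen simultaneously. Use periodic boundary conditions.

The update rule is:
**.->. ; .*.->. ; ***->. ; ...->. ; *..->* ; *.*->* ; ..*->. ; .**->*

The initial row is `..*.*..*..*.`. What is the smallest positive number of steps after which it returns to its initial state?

...*.*..*..*
*...*.*..*..
.*...*.*..*.
..*...*.*..*
*..*...*.*..
.*..*...*.*.
..*..*...*.*
*..*..*...*.
.*..*..*...*
*.*..*..*...
.*.*..*..*..
..*.*..*..*.

12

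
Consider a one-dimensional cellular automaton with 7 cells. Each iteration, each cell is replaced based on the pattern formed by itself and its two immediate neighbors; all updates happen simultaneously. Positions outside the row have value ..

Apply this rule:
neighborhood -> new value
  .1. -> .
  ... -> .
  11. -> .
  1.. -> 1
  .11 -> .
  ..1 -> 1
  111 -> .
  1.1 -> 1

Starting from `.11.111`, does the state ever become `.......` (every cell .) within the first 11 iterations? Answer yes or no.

no

1..1...
.11.1..
1..1.1.
.11.1.1
1..1.1.  (repeats iteration 3; period 2)
iteration 11: 1..1.1.
iteration 11 is 1..1.1., still not uniform .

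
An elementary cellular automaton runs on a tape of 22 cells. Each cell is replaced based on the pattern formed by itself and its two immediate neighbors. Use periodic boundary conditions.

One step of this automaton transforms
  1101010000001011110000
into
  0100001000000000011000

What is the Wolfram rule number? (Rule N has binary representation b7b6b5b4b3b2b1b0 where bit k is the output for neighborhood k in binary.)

80

position 15: 111 → 0  (bit 7 = 0)
position 1: 110 → 1  (bit 6 = 1)
position 2: 101 → 0  (bit 5 = 0)
position 6: 100 → 1  (bit 4 = 1)
position 0: 011 → 0  (bit 3 = 0)
position 3: 010 → 0  (bit 2 = 0)
position 11: 001 → 0  (bit 1 = 0)
position 7: 000 → 0  (bit 0 = 0)
bits b7..b0 = 01010000 = 80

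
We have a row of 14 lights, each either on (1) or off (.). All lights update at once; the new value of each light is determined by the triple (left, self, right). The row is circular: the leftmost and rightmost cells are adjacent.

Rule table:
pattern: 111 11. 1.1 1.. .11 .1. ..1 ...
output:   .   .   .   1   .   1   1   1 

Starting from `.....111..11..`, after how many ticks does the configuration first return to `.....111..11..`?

11111...11..11
.....111..11..

2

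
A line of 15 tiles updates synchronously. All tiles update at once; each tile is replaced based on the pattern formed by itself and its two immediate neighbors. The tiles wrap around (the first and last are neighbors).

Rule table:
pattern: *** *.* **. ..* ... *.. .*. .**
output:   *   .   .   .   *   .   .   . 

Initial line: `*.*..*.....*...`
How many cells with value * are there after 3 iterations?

iteration 1: .......***...*.
iteration 2: ******..*..*...
iteration 3: .****........*.
count of *: 5

5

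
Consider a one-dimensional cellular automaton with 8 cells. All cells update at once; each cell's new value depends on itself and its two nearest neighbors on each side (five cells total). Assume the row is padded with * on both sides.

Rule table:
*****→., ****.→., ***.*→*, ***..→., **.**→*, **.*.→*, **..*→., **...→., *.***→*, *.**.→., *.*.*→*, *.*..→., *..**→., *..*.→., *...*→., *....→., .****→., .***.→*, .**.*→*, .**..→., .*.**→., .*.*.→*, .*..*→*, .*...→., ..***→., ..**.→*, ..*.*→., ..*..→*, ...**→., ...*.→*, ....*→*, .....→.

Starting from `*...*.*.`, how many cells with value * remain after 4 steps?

2

step 1: ...*.**.
step 2: ..*...**
step 3: ..*.....
step 4: ..*...*.
count of *: 2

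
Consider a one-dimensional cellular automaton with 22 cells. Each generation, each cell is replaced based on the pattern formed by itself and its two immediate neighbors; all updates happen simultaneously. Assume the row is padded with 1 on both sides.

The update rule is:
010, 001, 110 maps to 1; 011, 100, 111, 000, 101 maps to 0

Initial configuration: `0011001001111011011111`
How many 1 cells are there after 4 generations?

0101011010001001000000
0101001010011011000001
0101011010101001000010
0101001010101011000110
count of 1: 10

10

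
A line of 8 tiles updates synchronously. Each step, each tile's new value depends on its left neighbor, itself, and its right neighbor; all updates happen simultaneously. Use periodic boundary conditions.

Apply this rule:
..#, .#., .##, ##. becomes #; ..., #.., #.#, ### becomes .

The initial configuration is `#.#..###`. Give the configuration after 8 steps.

#.#.##..
#.#.##.#
#.#.##.#  (fixed point — unchanged through step 8)

#.#.##.#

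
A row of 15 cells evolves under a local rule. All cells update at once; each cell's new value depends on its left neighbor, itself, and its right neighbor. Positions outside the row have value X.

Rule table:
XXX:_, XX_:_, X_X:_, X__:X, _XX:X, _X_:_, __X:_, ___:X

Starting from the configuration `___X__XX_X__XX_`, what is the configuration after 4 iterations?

_X_X_____X__XX_

iteration 1: XX__X_X___X_X__
iteration 2: __X____XX____X_
iteration 3: X__XXX_X_XXX___
iteration 4: _X_X_____X__XX_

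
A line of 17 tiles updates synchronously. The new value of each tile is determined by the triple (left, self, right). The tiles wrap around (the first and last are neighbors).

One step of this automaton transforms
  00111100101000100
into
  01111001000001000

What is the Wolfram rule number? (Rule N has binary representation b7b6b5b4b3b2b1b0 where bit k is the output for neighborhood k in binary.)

position 3: 111 → 1  (bit 7 = 1)
position 5: 110 → 0  (bit 6 = 0)
position 9: 101 → 0  (bit 5 = 0)
position 6: 100 → 0  (bit 4 = 0)
position 2: 011 → 1  (bit 3 = 1)
position 8: 010 → 0  (bit 2 = 0)
position 1: 001 → 1  (bit 1 = 1)
position 0: 000 → 0  (bit 0 = 0)
bits b7..b0 = 10001010 = 138

138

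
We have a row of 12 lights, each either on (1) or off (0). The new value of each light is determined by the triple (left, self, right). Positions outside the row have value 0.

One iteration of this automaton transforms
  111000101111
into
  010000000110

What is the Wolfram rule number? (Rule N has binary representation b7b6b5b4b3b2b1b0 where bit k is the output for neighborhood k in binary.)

128

position 1: 111 → 1  (bit 7 = 1)
position 2: 110 → 0  (bit 6 = 0)
position 7: 101 → 0  (bit 5 = 0)
position 3: 100 → 0  (bit 4 = 0)
position 0: 011 → 0  (bit 3 = 0)
position 6: 010 → 0  (bit 2 = 0)
position 5: 001 → 0  (bit 1 = 0)
position 4: 000 → 0  (bit 0 = 0)
bits b7..b0 = 10000000 = 128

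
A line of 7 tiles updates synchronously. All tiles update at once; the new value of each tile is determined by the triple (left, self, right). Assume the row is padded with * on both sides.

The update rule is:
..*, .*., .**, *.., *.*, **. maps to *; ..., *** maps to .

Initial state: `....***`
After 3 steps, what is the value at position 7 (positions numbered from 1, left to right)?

step 1: *..**..
step 2: *******
step 3: .......
position 7 holds .

.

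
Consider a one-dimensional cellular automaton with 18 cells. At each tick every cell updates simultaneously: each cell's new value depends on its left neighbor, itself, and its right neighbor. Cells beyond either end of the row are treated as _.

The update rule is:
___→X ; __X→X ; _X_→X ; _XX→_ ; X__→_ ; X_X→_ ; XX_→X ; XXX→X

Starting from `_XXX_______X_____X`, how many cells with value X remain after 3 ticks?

13

X_XX_XXXXXXX_XXXXX
X__X__XXXXXX__XXXX
X_XX_X_XXXXX_X_XXX
count of X: 13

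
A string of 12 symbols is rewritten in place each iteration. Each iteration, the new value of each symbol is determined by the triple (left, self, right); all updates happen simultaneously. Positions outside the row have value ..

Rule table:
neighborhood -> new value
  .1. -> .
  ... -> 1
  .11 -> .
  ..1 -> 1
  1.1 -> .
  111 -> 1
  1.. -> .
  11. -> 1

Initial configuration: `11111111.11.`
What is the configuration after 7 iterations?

.1111111..1.
1.111111.1..
...11111...1
111.1111.11.
.11..111..1.
1.1.1.11.1..
.......1...1

.......1...1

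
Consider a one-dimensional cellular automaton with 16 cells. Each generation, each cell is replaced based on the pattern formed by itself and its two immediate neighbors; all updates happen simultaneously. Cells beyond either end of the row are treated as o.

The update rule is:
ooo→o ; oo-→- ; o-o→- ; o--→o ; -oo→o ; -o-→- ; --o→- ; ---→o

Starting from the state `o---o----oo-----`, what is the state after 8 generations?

-oo--ooo-o-oooo-
-o-o-oo----ooo--
-----o-ooo-oo-o-
oooo---oo--o----
ooo-oo-o-o--ooo-
oo--o-----o-oo--
o-o--oooo---o-o-
---o-ooo-oo-----

---o-ooo-oo-----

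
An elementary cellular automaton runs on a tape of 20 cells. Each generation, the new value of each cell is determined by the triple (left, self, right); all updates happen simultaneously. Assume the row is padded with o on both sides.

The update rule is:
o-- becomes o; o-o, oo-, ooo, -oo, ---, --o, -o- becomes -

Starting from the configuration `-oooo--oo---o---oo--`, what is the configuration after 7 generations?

--o--o-----o---o----

-----o---o---o----o-
o-----o---o---o-----
-o-----o---o---o----
--o-----o---o---o---
o--o-----o---o---o--
-o--o-----o---o---o-
--o--o-----o---o----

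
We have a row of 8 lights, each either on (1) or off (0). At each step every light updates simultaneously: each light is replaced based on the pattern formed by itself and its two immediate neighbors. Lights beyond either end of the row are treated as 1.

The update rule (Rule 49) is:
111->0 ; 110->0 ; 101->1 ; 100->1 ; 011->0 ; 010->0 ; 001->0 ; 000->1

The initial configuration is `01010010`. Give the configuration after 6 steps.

step 1: 10101001
step 2: 01010100
step 3: 10101010
step 4: 01010101
step 5: 10101010  (repeats step 3; period 2)
step 6: 01010101

01010101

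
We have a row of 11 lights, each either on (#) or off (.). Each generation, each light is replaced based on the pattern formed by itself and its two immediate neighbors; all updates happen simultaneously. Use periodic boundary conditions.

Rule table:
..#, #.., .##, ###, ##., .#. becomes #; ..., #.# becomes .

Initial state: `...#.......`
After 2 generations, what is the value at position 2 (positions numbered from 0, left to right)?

#

..###......
.#####.....
position 2 holds #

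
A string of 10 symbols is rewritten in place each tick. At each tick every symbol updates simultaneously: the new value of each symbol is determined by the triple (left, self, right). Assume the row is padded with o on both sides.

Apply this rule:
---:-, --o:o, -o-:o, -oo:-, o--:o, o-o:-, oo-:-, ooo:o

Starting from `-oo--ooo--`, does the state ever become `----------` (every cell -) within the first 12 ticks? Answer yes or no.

---oo-o-oo
o-o---o--o
--oo-oooo-
oo----oo--
o-o--o--oo
--oooooo-o
oo-oooo---
o---oo-o-o
-o-o---o--
-o-oo-oooo
-o-----ooo
-oo---o-oo
tick 12 is -oo---o-oo, still not uniform -

no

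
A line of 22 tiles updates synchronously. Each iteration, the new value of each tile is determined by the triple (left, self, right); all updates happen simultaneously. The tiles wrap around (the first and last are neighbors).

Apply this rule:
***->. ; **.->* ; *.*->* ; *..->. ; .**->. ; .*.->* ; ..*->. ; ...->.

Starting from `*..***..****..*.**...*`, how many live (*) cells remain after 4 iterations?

4

*....*.....*..**.*....
*....*.....*...***....
*....*.....*.....*....
*....*.....*.....*....
count of *: 4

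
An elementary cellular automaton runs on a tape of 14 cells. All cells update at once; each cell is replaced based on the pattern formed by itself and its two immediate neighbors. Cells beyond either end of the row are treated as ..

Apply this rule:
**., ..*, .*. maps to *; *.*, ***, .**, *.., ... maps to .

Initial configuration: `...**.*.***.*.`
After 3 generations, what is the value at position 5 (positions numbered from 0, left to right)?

.

generation 1: ..*.*.*...*.*.
generation 2: .**.*.*..**.*.
generation 3: *.*.*.*.*.*.*.
position 5 holds .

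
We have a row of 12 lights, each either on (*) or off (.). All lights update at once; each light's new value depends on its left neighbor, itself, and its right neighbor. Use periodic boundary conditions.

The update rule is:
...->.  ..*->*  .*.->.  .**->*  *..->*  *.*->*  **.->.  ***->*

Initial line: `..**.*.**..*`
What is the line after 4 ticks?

***.*.**.**.
**.*.**.**.*
*.*.**.**.**
.*.**.**.***

.*.**.**.***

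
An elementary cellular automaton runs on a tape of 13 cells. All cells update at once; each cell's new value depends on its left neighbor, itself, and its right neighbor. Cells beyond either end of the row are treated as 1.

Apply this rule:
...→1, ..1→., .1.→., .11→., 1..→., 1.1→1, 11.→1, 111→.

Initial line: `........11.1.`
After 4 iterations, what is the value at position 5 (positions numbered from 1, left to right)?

1

.111111..11.1
1.....1...11.
1.111...1..11
11..1.1......
position 5 holds 1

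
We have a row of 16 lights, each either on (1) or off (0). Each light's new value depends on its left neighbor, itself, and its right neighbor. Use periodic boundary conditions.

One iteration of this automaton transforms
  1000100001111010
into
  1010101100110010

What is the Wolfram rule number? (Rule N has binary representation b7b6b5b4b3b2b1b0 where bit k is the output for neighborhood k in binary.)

position 10: 111 → 1  (bit 7 = 1)
position 12: 110 → 0  (bit 6 = 0)
position 13: 101 → 0  (bit 5 = 0)
position 1: 100 → 0  (bit 4 = 0)
position 9: 011 → 0  (bit 3 = 0)
position 0: 010 → 1  (bit 2 = 1)
position 3: 001 → 0  (bit 1 = 0)
position 2: 000 → 1  (bit 0 = 1)
bits b7..b0 = 10000101 = 133

133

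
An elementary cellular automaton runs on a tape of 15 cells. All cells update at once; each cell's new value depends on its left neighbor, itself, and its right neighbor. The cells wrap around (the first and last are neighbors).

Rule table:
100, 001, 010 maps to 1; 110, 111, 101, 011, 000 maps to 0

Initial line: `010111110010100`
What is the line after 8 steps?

step 1: 110000001110110
step 2: 001000010000000
step 3: 011100111000000
step 4: 100011000100000
step 5: 110100101110001
step 6: 000111100001010
step 7: 001000010011011
step 8: 111100111100000

111100111100000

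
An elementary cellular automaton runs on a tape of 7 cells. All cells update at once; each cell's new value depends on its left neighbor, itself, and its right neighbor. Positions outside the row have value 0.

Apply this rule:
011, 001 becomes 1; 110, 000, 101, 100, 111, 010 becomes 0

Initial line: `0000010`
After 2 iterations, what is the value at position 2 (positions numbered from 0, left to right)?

0

0000100
0001000
position 2 holds 0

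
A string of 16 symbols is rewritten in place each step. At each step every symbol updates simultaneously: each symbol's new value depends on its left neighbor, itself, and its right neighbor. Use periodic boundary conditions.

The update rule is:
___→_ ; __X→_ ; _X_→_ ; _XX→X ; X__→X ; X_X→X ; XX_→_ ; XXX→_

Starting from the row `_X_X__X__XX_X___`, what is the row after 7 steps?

_X_X____X_X__X_X

step 1: __X_X__X_X_X_X__
step 2: ___X_X__X_X_X_X_
step 3: ____X_X__X_X_X_X
step 4: X____X_X__X_X_X_
step 5: _X____X_X__X_X_X
step 6: X_X____X_X__X_X_
step 7: _X_X____X_X__X_X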